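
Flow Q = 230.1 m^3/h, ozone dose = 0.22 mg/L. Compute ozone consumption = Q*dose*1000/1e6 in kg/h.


O3 demand (mg/h) = Q * dose * 1000 = 230.1 * 0.22 * 1000 = 50622 mg/h
Convert mg to kg: 50622 / 1e6 = 0.050622 kg/h

0.050622 kg/h


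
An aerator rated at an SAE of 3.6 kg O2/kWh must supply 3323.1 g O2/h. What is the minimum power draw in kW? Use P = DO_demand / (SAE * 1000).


SAE in g O2/kWh = 3.6 * 1000 = 3600 g/kWh
P = DO_demand / SAE_g = 3323.1 / 3600 = 0.923083 kW

0.923083 kW


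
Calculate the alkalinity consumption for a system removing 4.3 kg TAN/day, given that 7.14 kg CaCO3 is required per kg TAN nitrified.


Alkalinity factor: 7.14 kg CaCO3 consumed per kg TAN nitrified
alk = 4.3 kg TAN * 7.14 = 30.702 kg CaCO3/day

30.702 kg CaCO3/day


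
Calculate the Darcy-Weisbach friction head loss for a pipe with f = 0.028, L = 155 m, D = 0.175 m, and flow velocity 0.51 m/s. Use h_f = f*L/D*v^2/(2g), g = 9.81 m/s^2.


v^2 = 0.51^2 = 0.2601 m^2/s^2
L/D = 155/0.175 = 885.71429
h_f = f*(L/D)*v^2/(2g) = 0.028 * 885.71429 * 0.2601 / 19.62 = 0.328771 m

0.328771 m


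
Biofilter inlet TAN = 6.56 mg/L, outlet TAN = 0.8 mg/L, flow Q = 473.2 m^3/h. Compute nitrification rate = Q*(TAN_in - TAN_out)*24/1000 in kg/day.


Concentration drop: TAN_in - TAN_out = 6.56 - 0.8 = 5.76 mg/L
Hourly TAN removed = Q * dTAN = 473.2 m^3/h * 5.76 mg/L = 2725.632 g/h  (m^3/h * mg/L = g/h)
Daily TAN removed = 2725.632 * 24 = 65415.168 g/day
Convert to kg/day: 65415.168 / 1000 = 65.415168 kg/day

65.415168 kg/day


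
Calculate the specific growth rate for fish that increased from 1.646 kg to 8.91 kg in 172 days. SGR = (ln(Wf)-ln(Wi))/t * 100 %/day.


ln(W_f) = ln(8.91) = 2.1871742
ln(W_i) = ln(1.646) = 0.4983481
ln(W_f) - ln(W_i) = 2.1871742 - 0.4983481 = 1.6888261
SGR = 1.6888261 / 172 * 100 = 0.981876 %/day

0.981876 %/day


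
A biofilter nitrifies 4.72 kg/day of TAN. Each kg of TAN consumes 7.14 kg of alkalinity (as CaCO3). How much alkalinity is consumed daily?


Alkalinity factor: 7.14 kg CaCO3 consumed per kg TAN nitrified
alk = 4.72 kg TAN * 7.14 = 33.7008 kg CaCO3/day

33.7008 kg CaCO3/day


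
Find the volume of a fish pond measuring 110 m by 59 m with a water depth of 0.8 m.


Base area = L * W = 110 * 59 = 6490 m^2
Volume = area * depth = 6490 * 0.8 = 5192 m^3

5192 m^3


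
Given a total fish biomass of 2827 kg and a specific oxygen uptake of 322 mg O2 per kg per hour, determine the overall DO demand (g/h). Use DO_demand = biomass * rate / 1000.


Total O2 consumption (mg/h) = 2827 kg * 322 mg/(kg*h) = 910294 mg/h
Convert to g/h: 910294 / 1000 = 910.294 g/h

910.294 g/h


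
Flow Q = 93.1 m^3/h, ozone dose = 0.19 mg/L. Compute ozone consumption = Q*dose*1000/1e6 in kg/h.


O3 demand (mg/h) = Q * dose * 1000 = 93.1 * 0.19 * 1000 = 17689 mg/h
Convert mg to kg: 17689 / 1e6 = 0.017689 kg/h

0.017689 kg/h


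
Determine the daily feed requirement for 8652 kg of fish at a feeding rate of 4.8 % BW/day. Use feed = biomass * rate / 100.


Feeding rate fraction = 4.8% / 100 = 0.048
Daily feed = 8652 kg * 0.048 = 415.296 kg/day

415.296 kg/day


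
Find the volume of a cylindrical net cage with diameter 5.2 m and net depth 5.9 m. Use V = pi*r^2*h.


r = d/2 = 5.2/2 = 2.6 m
Base area = pi*r^2 = pi*2.6^2 = 21.237166 m^2
Volume = 21.237166 * 5.9 = 125.299 m^3

125.299 m^3


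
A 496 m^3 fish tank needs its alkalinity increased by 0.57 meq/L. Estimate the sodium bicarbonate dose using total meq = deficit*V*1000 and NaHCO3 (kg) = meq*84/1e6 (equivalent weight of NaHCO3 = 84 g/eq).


Tank volume in L = 496 m^3 * 1000 = 496000 L
Total meq required = 0.57 meq/L * 496000 L = 282720 meq
NaHCO3 mass = 282720 meq * 84 mg/meq / 1e6 = 23.7485 kg

23.7485 kg


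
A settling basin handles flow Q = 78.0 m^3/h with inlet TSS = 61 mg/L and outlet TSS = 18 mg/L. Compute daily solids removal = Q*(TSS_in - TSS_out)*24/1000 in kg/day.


Concentration drop: TSS_in - TSS_out = 61 - 18 = 43 mg/L
Hourly solids removed = Q * dTSS = 78.0 m^3/h * 43 mg/L = 3354 g/h  (m^3/h * mg/L = g/h)
Daily solids removed = 3354 * 24 = 80496 g/day
Convert g to kg: 80496 / 1000 = 80.496 kg/day

80.496 kg/day


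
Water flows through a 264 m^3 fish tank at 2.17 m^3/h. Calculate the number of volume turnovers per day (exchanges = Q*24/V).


Daily flow volume = 2.17 m^3/h * 24 h = 52.08 m^3/day
Exchanges = daily flow / tank volume = 52.08 / 264 = 0.197273 exchanges/day

0.197273 exchanges/day


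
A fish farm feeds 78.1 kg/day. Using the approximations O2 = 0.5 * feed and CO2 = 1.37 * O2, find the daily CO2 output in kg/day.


O2 = 78.1 * 0.5 = 39.05
CO2 = 39.05 * 1.37 = 53.4985

53.4985 kg/day


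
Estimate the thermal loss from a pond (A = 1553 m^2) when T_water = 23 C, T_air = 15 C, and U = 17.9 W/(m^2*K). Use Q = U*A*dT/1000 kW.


Temperature difference dT = 23 - 15 = 8 K
Heat loss (W) = U * A * dT = 17.9 * 1553 * 8 = 222389.6 W
Convert to kW: 222389.6 / 1000 = 222.3896 kW

222.3896 kW


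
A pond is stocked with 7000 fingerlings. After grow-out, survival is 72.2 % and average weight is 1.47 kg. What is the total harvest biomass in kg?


Survivors = 7000 * 72.2/100 = 5054 fish
Harvest biomass = survivors * W_f = 5054 * 1.47 = 7429.38 kg

7429.38 kg


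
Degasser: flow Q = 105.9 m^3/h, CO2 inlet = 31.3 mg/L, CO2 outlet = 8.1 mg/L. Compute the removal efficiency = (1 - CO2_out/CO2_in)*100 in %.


CO2_out / CO2_in = 8.1 / 31.3 = 0.25878594
Fraction remaining = 0.25878594
efficiency = (1 - 0.25878594) * 100 = 74.1214 %

74.1214 %


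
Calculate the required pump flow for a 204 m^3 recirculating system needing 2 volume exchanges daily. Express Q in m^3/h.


Daily recirculation volume = 204 m^3 * 2 = 408 m^3/day
Flow rate Q = daily volume / 24 h = 408 / 24 = 17 m^3/h

17 m^3/h


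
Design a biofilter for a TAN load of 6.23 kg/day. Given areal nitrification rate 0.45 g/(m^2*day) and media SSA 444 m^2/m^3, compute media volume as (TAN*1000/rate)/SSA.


A = 6.23*1000 / 0.45 = 13844.444 m^2
V = 13844.444 / 444 = 31.1812

31.1812 m^3


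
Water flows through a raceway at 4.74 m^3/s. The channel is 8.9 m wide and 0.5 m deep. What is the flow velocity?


Cross-sectional area = W * d = 8.9 * 0.5 = 4.45 m^2
Velocity = Q / A = 4.74 / 4.45 = 1.06517 m/s

1.06517 m/s


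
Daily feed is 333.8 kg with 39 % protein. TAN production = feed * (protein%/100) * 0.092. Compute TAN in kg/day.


Protein in feed = 333.8 * 39/100 = 130.182 kg/day
TAN = protein * 0.092 = 130.182 * 0.092 = 11.976744 kg/day

11.976744 kg/day


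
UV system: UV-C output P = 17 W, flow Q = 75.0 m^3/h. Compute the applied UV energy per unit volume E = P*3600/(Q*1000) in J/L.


Energy delivered per hour = 17 W * 3600 s = 61200 J/h
Volume treated per hour = 75.0 m^3/h * 1000 = 75000 L/h
dose = 61200 / 75000 = 0.816 J/L

0.816 J/L


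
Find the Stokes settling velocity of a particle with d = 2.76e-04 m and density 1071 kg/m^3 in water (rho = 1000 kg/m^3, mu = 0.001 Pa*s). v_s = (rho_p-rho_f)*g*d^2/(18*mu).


Density difference: rho_p - rho_f = 1071 - 1000 = 71 kg/m^3
d^2 = (2.76e-04)^2 = 7.6176e-08 m^2
Numerator = (rho_p - rho_f) * g * d^2 = 71 * 9.81 * 7.6176e-08 = 5.3057346e-05
Denominator = 18 * mu = 18 * 0.001 = 0.018
v_s = 5.3057346e-05 / 0.018 = 0.00294763 m/s
Check: Re = rho_f * v_s * d / mu = 1000 * 0.00294763 * 2.76e-04 / 0.001 = 0.814 < 1, so Stokes' law applies.

0.00294763 m/s


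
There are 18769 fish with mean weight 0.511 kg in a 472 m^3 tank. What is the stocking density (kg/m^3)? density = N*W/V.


Total biomass = 18769 fish * 0.511 kg = 9590.959 kg
Density = total biomass / volume = 9590.959 / 472 = 20.3198 kg/m^3

20.3198 kg/m^3


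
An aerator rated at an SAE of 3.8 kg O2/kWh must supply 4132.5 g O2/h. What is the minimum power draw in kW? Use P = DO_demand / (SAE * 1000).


SAE in g O2/kWh = 3.8 * 1000 = 3800 g/kWh
P = DO_demand / SAE_g = 4132.5 / 3800 = 1.0875 kW

1.0875 kW


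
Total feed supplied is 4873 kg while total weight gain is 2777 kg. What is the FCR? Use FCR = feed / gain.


FCR = feed consumed / weight gained
FCR = 4873 kg / 2777 kg = 1.75477

1.75477


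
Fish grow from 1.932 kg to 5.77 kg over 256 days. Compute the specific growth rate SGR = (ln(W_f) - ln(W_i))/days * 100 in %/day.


ln(W_f) = ln(5.77) = 1.7526721
ln(W_i) = ln(1.932) = 0.65855574
ln(W_f) - ln(W_i) = 1.7526721 - 0.65855574 = 1.0941164
SGR = 1.0941164 / 256 * 100 = 0.427389 %/day

0.427389 %/day


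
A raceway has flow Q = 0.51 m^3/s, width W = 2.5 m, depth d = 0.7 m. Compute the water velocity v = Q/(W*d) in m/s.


Cross-sectional area = W * d = 2.5 * 0.7 = 1.75 m^2
Velocity = Q / A = 0.51 / 1.75 = 0.291429 m/s

0.291429 m/s


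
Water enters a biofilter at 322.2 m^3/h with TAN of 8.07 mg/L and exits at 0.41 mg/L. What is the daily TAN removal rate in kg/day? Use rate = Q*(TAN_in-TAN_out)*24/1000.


Concentration drop: TAN_in - TAN_out = 8.07 - 0.41 = 7.66 mg/L
Hourly TAN removed = Q * dTAN = 322.2 m^3/h * 7.66 mg/L = 2468.052 g/h  (m^3/h * mg/L = g/h)
Daily TAN removed = 2468.052 * 24 = 59233.248 g/day
Convert to kg/day: 59233.248 / 1000 = 59.233248 kg/day

59.233248 kg/day


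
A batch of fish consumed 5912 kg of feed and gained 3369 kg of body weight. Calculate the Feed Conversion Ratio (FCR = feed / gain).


FCR = feed consumed / weight gained
FCR = 5912 kg / 3369 kg = 1.75482

1.75482


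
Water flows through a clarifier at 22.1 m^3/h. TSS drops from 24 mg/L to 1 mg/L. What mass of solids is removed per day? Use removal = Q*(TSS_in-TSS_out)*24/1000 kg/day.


Concentration drop: TSS_in - TSS_out = 24 - 1 = 23 mg/L
Hourly solids removed = Q * dTSS = 22.1 m^3/h * 23 mg/L = 508.3 g/h  (m^3/h * mg/L = g/h)
Daily solids removed = 508.3 * 24 = 12199.2 g/day
Convert g to kg: 12199.2 / 1000 = 12.1992 kg/day

12.1992 kg/day


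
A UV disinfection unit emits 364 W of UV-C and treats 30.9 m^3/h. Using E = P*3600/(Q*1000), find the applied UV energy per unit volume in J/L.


Energy delivered per hour = 364 W * 3600 s = 1310400 J/h
Volume treated per hour = 30.9 m^3/h * 1000 = 30900 L/h
dose = 1310400 / 30900 = 42.4078 J/L

42.4078 J/L


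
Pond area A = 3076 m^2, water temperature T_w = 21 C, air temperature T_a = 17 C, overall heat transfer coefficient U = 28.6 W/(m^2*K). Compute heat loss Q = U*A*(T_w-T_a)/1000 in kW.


Temperature difference dT = 21 - 17 = 4 K
Heat loss (W) = U * A * dT = 28.6 * 3076 * 4 = 351894.4 W
Convert to kW: 351894.4 / 1000 = 351.8944 kW

351.8944 kW


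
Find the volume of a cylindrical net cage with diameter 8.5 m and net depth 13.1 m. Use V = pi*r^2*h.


r = d/2 = 8.5/2 = 4.25 m
Base area = pi*r^2 = pi*4.25^2 = 56.745017 m^2
Volume = 56.745017 * 13.1 = 743.36 m^3

743.36 m^3


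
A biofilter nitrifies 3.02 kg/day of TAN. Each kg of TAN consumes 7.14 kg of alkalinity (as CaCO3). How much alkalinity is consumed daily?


Alkalinity factor: 7.14 kg CaCO3 consumed per kg TAN nitrified
alk = 3.02 kg TAN * 7.14 = 21.5628 kg CaCO3/day

21.5628 kg CaCO3/day


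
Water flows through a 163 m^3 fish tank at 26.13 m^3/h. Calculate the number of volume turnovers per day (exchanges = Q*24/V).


Daily flow volume = 26.13 m^3/h * 24 h = 627.12 m^3/day
Exchanges = daily flow / tank volume = 627.12 / 163 = 3.84736 exchanges/day

3.84736 exchanges/day


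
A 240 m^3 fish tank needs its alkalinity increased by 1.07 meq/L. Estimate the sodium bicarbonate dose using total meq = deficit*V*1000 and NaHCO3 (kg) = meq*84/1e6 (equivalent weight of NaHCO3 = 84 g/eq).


Tank volume in L = 240 m^3 * 1000 = 240000 L
Total meq required = 1.07 meq/L * 240000 L = 256800 meq
NaHCO3 mass = 256800 meq * 84 mg/meq / 1e6 = 21.5712 kg

21.5712 kg


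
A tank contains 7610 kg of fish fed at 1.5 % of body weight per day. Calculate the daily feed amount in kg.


Feeding rate fraction = 1.5% / 100 = 0.015
Daily feed = 7610 kg * 0.015 = 114.15 kg/day

114.15 kg/day


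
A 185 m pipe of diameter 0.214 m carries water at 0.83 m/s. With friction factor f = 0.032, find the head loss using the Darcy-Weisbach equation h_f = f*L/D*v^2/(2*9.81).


v^2 = 0.83^2 = 0.6889 m^2/s^2
L/D = 185/0.214 = 864.48598
h_f = f*(L/D)*v^2/(2g) = 0.032 * 864.48598 * 0.6889 / 19.62 = 0.971326 m

0.971326 m


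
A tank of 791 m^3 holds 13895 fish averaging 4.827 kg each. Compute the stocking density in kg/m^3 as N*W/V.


Total biomass = 13895 fish * 4.827 kg = 67071.165 kg
Density = total biomass / volume = 67071.165 / 791 = 84.7929 kg/m^3

84.7929 kg/m^3


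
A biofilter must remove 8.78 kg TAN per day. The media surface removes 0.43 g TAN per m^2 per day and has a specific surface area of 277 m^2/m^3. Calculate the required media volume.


A = 8.78*1000 / 0.43 = 20418.605 m^2
V = 20418.605 / 277 = 73.7134

73.7134 m^3


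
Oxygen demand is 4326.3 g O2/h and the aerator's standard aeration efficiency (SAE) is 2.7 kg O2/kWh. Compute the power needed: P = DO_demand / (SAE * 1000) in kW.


SAE in g O2/kWh = 2.7 * 1000 = 2700 g/kWh
P = DO_demand / SAE_g = 4326.3 / 2700 = 1.60233 kW

1.60233 kW


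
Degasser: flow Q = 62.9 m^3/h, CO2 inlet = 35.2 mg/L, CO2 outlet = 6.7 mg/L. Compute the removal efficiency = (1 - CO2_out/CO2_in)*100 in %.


CO2_out / CO2_in = 6.7 / 35.2 = 0.19034091
Fraction remaining = 0.19034091
efficiency = (1 - 0.19034091) * 100 = 80.9659 %

80.9659 %


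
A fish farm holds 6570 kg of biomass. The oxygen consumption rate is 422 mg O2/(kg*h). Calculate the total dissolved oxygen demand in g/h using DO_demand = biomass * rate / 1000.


Total O2 consumption (mg/h) = 6570 kg * 422 mg/(kg*h) = 2772540 mg/h
Convert to g/h: 2772540 / 1000 = 2772.54 g/h

2772.54 g/h


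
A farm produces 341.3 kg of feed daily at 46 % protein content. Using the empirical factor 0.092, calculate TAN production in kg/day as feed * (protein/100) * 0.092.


Protein in feed = 341.3 * 46/100 = 156.998 kg/day
TAN = protein * 0.092 = 156.998 * 0.092 = 14.443816 kg/day

14.443816 kg/day


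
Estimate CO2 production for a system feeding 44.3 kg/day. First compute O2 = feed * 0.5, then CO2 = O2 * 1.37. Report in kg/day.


O2 = 44.3 * 0.5 = 22.15
CO2 = 22.15 * 1.37 = 30.3455

30.3455 kg/day


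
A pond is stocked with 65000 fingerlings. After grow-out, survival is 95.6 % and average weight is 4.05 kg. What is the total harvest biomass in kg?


Survivors = 65000 * 95.6/100 = 62140 fish
Harvest biomass = survivors * W_f = 62140 * 4.05 = 251667 kg

251667 kg


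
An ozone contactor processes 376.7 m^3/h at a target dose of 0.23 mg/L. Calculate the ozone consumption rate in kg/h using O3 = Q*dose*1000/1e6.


O3 demand (mg/h) = Q * dose * 1000 = 376.7 * 0.23 * 1000 = 86641 mg/h
Convert mg to kg: 86641 / 1e6 = 0.086641 kg/h

0.086641 kg/h


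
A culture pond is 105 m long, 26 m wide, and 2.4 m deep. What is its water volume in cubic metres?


Base area = L * W = 105 * 26 = 2730 m^2
Volume = area * depth = 2730 * 2.4 = 6552 m^3

6552 m^3


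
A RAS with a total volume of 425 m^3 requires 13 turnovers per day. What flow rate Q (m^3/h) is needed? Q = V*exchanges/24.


Daily recirculation volume = 425 m^3 * 13 = 5525 m^3/day
Flow rate Q = daily volume / 24 h = 5525 / 24 = 230.208 m^3/h

230.208 m^3/h


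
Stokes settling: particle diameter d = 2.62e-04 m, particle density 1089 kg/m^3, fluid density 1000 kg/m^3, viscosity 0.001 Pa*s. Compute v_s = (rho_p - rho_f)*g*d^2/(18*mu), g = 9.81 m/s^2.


Density difference: rho_p - rho_f = 1089 - 1000 = 89 kg/m^3
d^2 = (2.62e-04)^2 = 6.8644e-08 m^2
Numerator = (rho_p - rho_f) * g * d^2 = 89 * 9.81 * 6.8644e-08 = 5.993239e-05
Denominator = 18 * mu = 18 * 0.001 = 0.018
v_s = 5.993239e-05 / 0.018 = 0.00332958 m/s
Check: Re = rho_f * v_s * d / mu = 1000 * 0.00332958 * 2.62e-04 / 0.001 = 0.872 < 1, so Stokes' law applies.

0.00332958 m/s


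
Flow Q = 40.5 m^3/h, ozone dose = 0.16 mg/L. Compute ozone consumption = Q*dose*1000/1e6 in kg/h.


O3 demand (mg/h) = Q * dose * 1000 = 40.5 * 0.16 * 1000 = 6480 mg/h
Convert mg to kg: 6480 / 1e6 = 0.00648 kg/h

0.00648 kg/h


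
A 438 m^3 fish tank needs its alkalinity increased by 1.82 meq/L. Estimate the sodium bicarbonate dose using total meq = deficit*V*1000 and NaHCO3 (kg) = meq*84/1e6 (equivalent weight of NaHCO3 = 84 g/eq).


Tank volume in L = 438 m^3 * 1000 = 438000 L
Total meq required = 1.82 meq/L * 438000 L = 797160 meq
NaHCO3 mass = 797160 meq * 84 mg/meq / 1e6 = 66.9614 kg

66.9614 kg


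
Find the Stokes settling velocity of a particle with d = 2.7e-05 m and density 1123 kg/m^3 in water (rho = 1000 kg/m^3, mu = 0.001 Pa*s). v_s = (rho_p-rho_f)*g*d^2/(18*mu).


Density difference: rho_p - rho_f = 1123 - 1000 = 123 kg/m^3
d^2 = (2.7e-05)^2 = 7.29e-10 m^2
Numerator = (rho_p - rho_f) * g * d^2 = 123 * 9.81 * 7.29e-10 = 8.7963327e-07
Denominator = 18 * mu = 18 * 0.001 = 0.018
v_s = 8.7963327e-07 / 0.018 = 4.88685e-05 m/s
Check: Re = rho_f * v_s * d / mu = 1000 * 4.88685e-05 * 2.7e-05 / 0.001 = 0.00132 < 1, so Stokes' law applies.

4.88685e-05 m/s


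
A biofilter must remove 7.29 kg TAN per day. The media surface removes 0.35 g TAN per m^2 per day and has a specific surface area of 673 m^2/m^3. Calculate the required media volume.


A = 7.29*1000 / 0.35 = 20828.571 m^2
V = 20828.571 / 673 = 30.9488

30.9488 m^3


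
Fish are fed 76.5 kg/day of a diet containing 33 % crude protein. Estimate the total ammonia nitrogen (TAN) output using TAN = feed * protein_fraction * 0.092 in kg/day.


Protein in feed = 76.5 * 33/100 = 25.245 kg/day
TAN = protein * 0.092 = 25.245 * 0.092 = 2.32254 kg/day

2.32254 kg/day


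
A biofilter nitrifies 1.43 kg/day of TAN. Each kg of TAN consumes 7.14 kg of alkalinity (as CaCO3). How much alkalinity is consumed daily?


Alkalinity factor: 7.14 kg CaCO3 consumed per kg TAN nitrified
alk = 1.43 kg TAN * 7.14 = 10.2102 kg CaCO3/day

10.2102 kg CaCO3/day


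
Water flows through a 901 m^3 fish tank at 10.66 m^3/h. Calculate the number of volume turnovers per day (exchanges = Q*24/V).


Daily flow volume = 10.66 m^3/h * 24 h = 255.84 m^3/day
Exchanges = daily flow / tank volume = 255.84 / 901 = 0.283951 exchanges/day

0.283951 exchanges/day


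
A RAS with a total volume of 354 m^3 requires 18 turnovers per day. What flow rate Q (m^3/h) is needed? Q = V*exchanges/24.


Daily recirculation volume = 354 m^3 * 18 = 6372 m^3/day
Flow rate Q = daily volume / 24 h = 6372 / 24 = 265.5 m^3/h

265.5 m^3/h


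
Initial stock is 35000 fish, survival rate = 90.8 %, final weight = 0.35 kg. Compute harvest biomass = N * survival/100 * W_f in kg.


Survivors = 35000 * 90.8/100 = 31780 fish
Harvest biomass = survivors * W_f = 31780 * 0.35 = 11123 kg

11123 kg


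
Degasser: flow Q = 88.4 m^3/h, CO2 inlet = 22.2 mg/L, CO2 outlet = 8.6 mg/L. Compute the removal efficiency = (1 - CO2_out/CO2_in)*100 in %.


CO2_out / CO2_in = 8.6 / 22.2 = 0.38738739
Fraction remaining = 0.38738739
efficiency = (1 - 0.38738739) * 100 = 61.2613 %

61.2613 %


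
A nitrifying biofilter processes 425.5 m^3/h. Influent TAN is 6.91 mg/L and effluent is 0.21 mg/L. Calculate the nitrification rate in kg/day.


Concentration drop: TAN_in - TAN_out = 6.91 - 0.21 = 6.7 mg/L
Hourly TAN removed = Q * dTAN = 425.5 m^3/h * 6.7 mg/L = 2850.85 g/h  (m^3/h * mg/L = g/h)
Daily TAN removed = 2850.85 * 24 = 68420.4 g/day
Convert to kg/day: 68420.4 / 1000 = 68.4204 kg/day

68.4204 kg/day


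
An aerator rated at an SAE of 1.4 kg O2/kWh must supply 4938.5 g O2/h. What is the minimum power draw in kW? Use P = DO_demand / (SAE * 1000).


SAE in g O2/kWh = 1.4 * 1000 = 1400 g/kWh
P = DO_demand / SAE_g = 4938.5 / 1400 = 3.5275 kW

3.5275 kW


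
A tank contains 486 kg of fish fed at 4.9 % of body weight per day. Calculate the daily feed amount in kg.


Feeding rate fraction = 4.9% / 100 = 0.049
Daily feed = 486 kg * 0.049 = 23.814 kg/day

23.814 kg/day


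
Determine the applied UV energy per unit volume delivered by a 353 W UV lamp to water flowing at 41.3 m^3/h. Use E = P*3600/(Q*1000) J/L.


Energy delivered per hour = 353 W * 3600 s = 1270800 J/h
Volume treated per hour = 41.3 m^3/h * 1000 = 41300 L/h
dose = 1270800 / 41300 = 30.77 J/L

30.77 J/L


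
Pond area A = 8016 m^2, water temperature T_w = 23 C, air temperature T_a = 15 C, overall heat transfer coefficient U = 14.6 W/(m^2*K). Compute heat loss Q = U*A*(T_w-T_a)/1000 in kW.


Temperature difference dT = 23 - 15 = 8 K
Heat loss (W) = U * A * dT = 14.6 * 8016 * 8 = 936268.8 W
Convert to kW: 936268.8 / 1000 = 936.2688 kW

936.2688 kW


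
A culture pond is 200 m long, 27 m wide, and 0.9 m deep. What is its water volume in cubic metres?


Base area = L * W = 200 * 27 = 5400 m^2
Volume = area * depth = 5400 * 0.9 = 4860 m^3

4860 m^3


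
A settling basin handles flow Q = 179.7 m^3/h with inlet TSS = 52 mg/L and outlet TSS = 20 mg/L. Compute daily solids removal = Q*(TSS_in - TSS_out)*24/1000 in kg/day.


Concentration drop: TSS_in - TSS_out = 52 - 20 = 32 mg/L
Hourly solids removed = Q * dTSS = 179.7 m^3/h * 32 mg/L = 5750.4 g/h  (m^3/h * mg/L = g/h)
Daily solids removed = 5750.4 * 24 = 138009.6 g/day
Convert g to kg: 138009.6 / 1000 = 138.0096 kg/day

138.0096 kg/day


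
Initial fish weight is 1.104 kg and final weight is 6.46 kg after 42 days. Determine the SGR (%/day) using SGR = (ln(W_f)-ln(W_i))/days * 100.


ln(W_f) = ln(6.46) = 1.8656293
ln(W_i) = ln(1.104) = 0.098939948
ln(W_f) - ln(W_i) = 1.8656293 - 0.098939948 = 1.7666894
SGR = 1.7666894 / 42 * 100 = 4.2064 %/day

4.2064 %/day


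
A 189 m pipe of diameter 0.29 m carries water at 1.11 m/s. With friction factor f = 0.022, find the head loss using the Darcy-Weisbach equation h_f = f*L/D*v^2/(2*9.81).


v^2 = 1.11^2 = 1.2321 m^2/s^2
L/D = 189/0.29 = 651.72414
h_f = f*(L/D)*v^2/(2g) = 0.022 * 651.72414 * 1.2321 / 19.62 = 0.900396 m

0.900396 m


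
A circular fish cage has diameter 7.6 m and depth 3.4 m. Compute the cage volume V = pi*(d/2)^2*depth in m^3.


r = d/2 = 7.6/2 = 3.8 m
Base area = pi*r^2 = pi*3.8^2 = 45.364598 m^2
Volume = 45.364598 * 3.4 = 154.24 m^3

154.24 m^3


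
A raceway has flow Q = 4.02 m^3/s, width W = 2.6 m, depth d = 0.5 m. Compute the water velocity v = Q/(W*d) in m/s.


Cross-sectional area = W * d = 2.6 * 0.5 = 1.3 m^2
Velocity = Q / A = 4.02 / 1.3 = 3.09231 m/s

3.09231 m/s


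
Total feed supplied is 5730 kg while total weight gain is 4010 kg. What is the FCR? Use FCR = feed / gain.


FCR = feed consumed / weight gained
FCR = 5730 kg / 4010 kg = 1.42893

1.42893


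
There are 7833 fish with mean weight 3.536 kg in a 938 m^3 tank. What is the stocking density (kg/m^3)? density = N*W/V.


Total biomass = 7833 fish * 3.536 kg = 27697.488 kg
Density = total biomass / volume = 27697.488 / 938 = 29.5282 kg/m^3

29.5282 kg/m^3


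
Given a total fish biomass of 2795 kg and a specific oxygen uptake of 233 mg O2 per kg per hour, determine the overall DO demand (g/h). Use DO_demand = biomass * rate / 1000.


Total O2 consumption (mg/h) = 2795 kg * 233 mg/(kg*h) = 651235 mg/h
Convert to g/h: 651235 / 1000 = 651.235 g/h

651.235 g/h


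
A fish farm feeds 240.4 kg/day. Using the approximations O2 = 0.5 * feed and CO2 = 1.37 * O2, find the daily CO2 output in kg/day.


O2 = 240.4 * 0.5 = 120.2
CO2 = 120.2 * 1.37 = 164.674

164.674 kg/day


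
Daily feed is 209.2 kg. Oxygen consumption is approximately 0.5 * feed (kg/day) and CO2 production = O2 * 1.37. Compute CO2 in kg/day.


O2 = 209.2 * 0.5 = 104.6
CO2 = 104.6 * 1.37 = 143.302

143.302 kg/day


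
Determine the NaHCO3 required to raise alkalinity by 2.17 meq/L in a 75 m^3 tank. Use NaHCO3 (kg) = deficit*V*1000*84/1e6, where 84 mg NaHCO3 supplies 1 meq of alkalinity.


Tank volume in L = 75 m^3 * 1000 = 75000 L
Total meq required = 2.17 meq/L * 75000 L = 162750 meq
NaHCO3 mass = 162750 meq * 84 mg/meq / 1e6 = 13.671 kg

13.671 kg


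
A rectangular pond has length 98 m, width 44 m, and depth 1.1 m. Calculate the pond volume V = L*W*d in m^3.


Base area = L * W = 98 * 44 = 4312 m^2
Volume = area * depth = 4312 * 1.1 = 4743.2 m^3

4743.2 m^3


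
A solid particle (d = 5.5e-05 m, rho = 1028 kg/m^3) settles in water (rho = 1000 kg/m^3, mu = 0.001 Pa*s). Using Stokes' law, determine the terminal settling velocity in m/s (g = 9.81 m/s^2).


Density difference: rho_p - rho_f = 1028 - 1000 = 28 kg/m^3
d^2 = (5.5e-05)^2 = 3.025e-09 m^2
Numerator = (rho_p - rho_f) * g * d^2 = 28 * 9.81 * 3.025e-09 = 8.30907e-07
Denominator = 18 * mu = 18 * 0.001 = 0.018
v_s = 8.30907e-07 / 0.018 = 4.61615e-05 m/s
Check: Re = rho_f * v_s * d / mu = 1000 * 4.61615e-05 * 5.5e-05 / 0.001 = 0.00254 < 1, so Stokes' law applies.

4.61615e-05 m/s


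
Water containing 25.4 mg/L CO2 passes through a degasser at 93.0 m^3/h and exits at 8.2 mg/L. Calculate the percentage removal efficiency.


CO2_out / CO2_in = 8.2 / 25.4 = 0.32283465
Fraction remaining = 0.32283465
efficiency = (1 - 0.32283465) * 100 = 67.7165 %

67.7165 %


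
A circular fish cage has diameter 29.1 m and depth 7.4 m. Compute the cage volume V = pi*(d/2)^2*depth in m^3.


r = d/2 = 29.1/2 = 14.55 m
Base area = pi*r^2 = pi*14.55^2 = 665.08302 m^2
Volume = 665.08302 * 7.4 = 4921.61 m^3

4921.61 m^3


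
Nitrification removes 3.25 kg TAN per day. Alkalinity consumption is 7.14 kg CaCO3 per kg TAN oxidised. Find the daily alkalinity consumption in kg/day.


Alkalinity factor: 7.14 kg CaCO3 consumed per kg TAN nitrified
alk = 3.25 kg TAN * 7.14 = 23.205 kg CaCO3/day

23.205 kg CaCO3/day


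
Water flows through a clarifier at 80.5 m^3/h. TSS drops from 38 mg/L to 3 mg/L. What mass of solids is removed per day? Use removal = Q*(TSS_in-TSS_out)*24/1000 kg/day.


Concentration drop: TSS_in - TSS_out = 38 - 3 = 35 mg/L
Hourly solids removed = Q * dTSS = 80.5 m^3/h * 35 mg/L = 2817.5 g/h  (m^3/h * mg/L = g/h)
Daily solids removed = 2817.5 * 24 = 67620 g/day
Convert g to kg: 67620 / 1000 = 67.62 kg/day

67.62 kg/day


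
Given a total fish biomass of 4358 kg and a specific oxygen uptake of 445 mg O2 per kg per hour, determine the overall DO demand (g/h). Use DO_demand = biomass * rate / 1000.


Total O2 consumption (mg/h) = 4358 kg * 445 mg/(kg*h) = 1939310 mg/h
Convert to g/h: 1939310 / 1000 = 1939.31 g/h

1939.31 g/h


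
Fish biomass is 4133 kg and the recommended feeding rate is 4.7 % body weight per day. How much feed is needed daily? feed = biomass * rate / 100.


Feeding rate fraction = 4.7% / 100 = 0.047
Daily feed = 4133 kg * 0.047 = 194.251 kg/day

194.251 kg/day


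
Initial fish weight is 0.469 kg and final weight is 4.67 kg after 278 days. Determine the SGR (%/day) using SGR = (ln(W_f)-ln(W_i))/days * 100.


ln(W_f) = ln(4.67) = 1.5411591
ln(W_i) = ln(0.469) = -0.75715251
ln(W_f) - ln(W_i) = 1.5411591 - -0.75715251 = 2.2983116
SGR = 2.2983116 / 278 * 100 = 0.826731 %/day

0.826731 %/day


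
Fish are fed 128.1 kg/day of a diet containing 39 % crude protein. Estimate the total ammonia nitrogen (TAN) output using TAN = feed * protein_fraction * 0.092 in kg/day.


Protein in feed = 128.1 * 39/100 = 49.959 kg/day
TAN = protein * 0.092 = 49.959 * 0.092 = 4.596228 kg/day

4.596228 kg/day


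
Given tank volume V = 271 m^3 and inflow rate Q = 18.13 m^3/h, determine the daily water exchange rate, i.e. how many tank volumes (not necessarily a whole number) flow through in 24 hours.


Daily flow volume = 18.13 m^3/h * 24 h = 435.12 m^3/day
Exchanges = daily flow / tank volume = 435.12 / 271 = 1.60561 exchanges/day

1.60561 exchanges/day


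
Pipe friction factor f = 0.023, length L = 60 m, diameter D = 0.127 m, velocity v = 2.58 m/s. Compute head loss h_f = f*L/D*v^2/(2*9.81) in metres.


v^2 = 2.58^2 = 6.6564 m^2/s^2
L/D = 60/0.127 = 472.44094
h_f = f*(L/D)*v^2/(2g) = 0.023 * 472.44094 * 6.6564 / 19.62 = 3.68651 m

3.68651 m


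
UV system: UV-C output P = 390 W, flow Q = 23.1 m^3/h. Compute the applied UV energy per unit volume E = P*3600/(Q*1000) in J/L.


Energy delivered per hour = 390 W * 3600 s = 1404000 J/h
Volume treated per hour = 23.1 m^3/h * 1000 = 23100 L/h
dose = 1404000 / 23100 = 60.7792 J/L

60.7792 J/L


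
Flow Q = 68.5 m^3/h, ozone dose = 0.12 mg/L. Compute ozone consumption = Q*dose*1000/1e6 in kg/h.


O3 demand (mg/h) = Q * dose * 1000 = 68.5 * 0.12 * 1000 = 8220 mg/h
Convert mg to kg: 8220 / 1e6 = 0.00822 kg/h

0.00822 kg/h


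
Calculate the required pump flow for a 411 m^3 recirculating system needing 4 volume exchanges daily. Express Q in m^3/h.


Daily recirculation volume = 411 m^3 * 4 = 1644 m^3/day
Flow rate Q = daily volume / 24 h = 1644 / 24 = 68.5 m^3/h

68.5 m^3/h


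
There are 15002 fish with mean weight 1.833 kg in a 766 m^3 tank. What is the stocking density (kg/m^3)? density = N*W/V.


Total biomass = 15002 fish * 1.833 kg = 27498.666 kg
Density = total biomass / volume = 27498.666 / 766 = 35.899 kg/m^3

35.899 kg/m^3


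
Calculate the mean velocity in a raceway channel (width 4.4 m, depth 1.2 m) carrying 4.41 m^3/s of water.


Cross-sectional area = W * d = 4.4 * 1.2 = 5.28 m^2
Velocity = Q / A = 4.41 / 5.28 = 0.835227 m/s

0.835227 m/s


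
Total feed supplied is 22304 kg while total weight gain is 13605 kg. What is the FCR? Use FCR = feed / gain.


FCR = feed consumed / weight gained
FCR = 22304 kg / 13605 kg = 1.6394

1.6394


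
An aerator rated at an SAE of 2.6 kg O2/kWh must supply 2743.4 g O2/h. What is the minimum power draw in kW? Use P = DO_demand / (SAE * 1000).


SAE in g O2/kWh = 2.6 * 1000 = 2600 g/kWh
P = DO_demand / SAE_g = 2743.4 / 2600 = 1.05515 kW

1.05515 kW


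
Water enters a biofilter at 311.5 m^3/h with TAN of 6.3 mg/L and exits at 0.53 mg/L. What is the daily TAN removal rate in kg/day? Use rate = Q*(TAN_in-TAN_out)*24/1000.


Concentration drop: TAN_in - TAN_out = 6.3 - 0.53 = 5.77 mg/L
Hourly TAN removed = Q * dTAN = 311.5 m^3/h * 5.77 mg/L = 1797.355 g/h  (m^3/h * mg/L = g/h)
Daily TAN removed = 1797.355 * 24 = 43136.52 g/day
Convert to kg/day: 43136.52 / 1000 = 43.13652 kg/day

43.13652 kg/day


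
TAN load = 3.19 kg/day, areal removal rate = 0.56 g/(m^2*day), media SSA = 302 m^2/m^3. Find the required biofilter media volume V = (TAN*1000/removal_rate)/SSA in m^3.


A = 3.19*1000 / 0.56 = 5696.4286 m^2
V = 5696.4286 / 302 = 18.8623

18.8623 m^3


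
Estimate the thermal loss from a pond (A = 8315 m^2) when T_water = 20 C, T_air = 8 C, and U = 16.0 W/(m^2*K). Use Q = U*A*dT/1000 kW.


Temperature difference dT = 20 - 8 = 12 K
Heat loss (W) = U * A * dT = 16.0 * 8315 * 12 = 1596480 W
Convert to kW: 1596480 / 1000 = 1596.48 kW

1596.48 kW


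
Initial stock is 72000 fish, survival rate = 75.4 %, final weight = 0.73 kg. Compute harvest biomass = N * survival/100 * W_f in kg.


Survivors = 72000 * 75.4/100 = 54288 fish
Harvest biomass = survivors * W_f = 54288 * 0.73 = 39630.24 kg

39630.24 kg


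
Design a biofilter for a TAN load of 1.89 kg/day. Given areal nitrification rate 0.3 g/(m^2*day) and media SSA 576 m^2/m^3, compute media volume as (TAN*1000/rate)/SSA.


A = 1.89*1000 / 0.3 = 6300 m^2
V = 6300 / 576 = 10.9375

10.9375 m^3


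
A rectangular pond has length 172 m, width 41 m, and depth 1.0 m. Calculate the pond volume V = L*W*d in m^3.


Base area = L * W = 172 * 41 = 7052 m^2
Volume = area * depth = 7052 * 1.0 = 7052 m^3

7052 m^3


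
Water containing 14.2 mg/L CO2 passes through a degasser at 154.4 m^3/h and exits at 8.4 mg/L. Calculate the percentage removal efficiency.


CO2_out / CO2_in = 8.4 / 14.2 = 0.5915493
Fraction remaining = 0.5915493
efficiency = (1 - 0.5915493) * 100 = 40.8451 %

40.8451 %


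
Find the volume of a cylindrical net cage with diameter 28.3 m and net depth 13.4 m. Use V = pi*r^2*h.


r = d/2 = 28.3/2 = 14.15 m
Base area = pi*r^2 = pi*14.15^2 = 629.01754 m^2
Volume = 629.01754 * 13.4 = 8428.84 m^3

8428.84 m^3


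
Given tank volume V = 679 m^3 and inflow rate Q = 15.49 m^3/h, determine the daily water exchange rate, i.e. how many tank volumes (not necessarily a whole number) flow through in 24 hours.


Daily flow volume = 15.49 m^3/h * 24 h = 371.76 m^3/day
Exchanges = daily flow / tank volume = 371.76 / 679 = 0.547511 exchanges/day

0.547511 exchanges/day


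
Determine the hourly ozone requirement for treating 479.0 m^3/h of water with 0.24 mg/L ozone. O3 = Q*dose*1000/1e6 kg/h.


O3 demand (mg/h) = Q * dose * 1000 = 479.0 * 0.24 * 1000 = 114960 mg/h
Convert mg to kg: 114960 / 1e6 = 0.11496 kg/h

0.11496 kg/h


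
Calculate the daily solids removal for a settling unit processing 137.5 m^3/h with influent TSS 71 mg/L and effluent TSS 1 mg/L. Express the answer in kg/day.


Concentration drop: TSS_in - TSS_out = 71 - 1 = 70 mg/L
Hourly solids removed = Q * dTSS = 137.5 m^3/h * 70 mg/L = 9625 g/h  (m^3/h * mg/L = g/h)
Daily solids removed = 9625 * 24 = 231000 g/day
Convert g to kg: 231000 / 1000 = 231 kg/day

231 kg/day


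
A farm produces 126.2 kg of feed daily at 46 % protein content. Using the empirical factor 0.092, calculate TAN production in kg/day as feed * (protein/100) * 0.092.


Protein in feed = 126.2 * 46/100 = 58.052 kg/day
TAN = protein * 0.092 = 58.052 * 0.092 = 5.340784 kg/day

5.340784 kg/day


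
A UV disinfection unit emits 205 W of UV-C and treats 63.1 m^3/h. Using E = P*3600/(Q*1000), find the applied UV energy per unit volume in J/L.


Energy delivered per hour = 205 W * 3600 s = 738000 J/h
Volume treated per hour = 63.1 m^3/h * 1000 = 63100 L/h
dose = 738000 / 63100 = 11.6957 J/L

11.6957 J/L


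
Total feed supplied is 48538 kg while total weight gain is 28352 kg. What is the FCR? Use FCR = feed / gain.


FCR = feed consumed / weight gained
FCR = 48538 kg / 28352 kg = 1.71198

1.71198


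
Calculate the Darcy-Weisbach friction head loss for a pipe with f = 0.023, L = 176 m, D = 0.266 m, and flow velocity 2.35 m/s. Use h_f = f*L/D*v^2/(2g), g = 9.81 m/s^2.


v^2 = 2.35^2 = 5.5225 m^2/s^2
L/D = 176/0.266 = 661.65414
h_f = f*(L/D)*v^2/(2g) = 0.023 * 661.65414 * 5.5225 / 19.62 = 4.28347 m

4.28347 m


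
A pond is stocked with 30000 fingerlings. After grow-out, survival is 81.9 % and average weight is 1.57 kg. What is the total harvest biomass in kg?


Survivors = 30000 * 81.9/100 = 24570 fish
Harvest biomass = survivors * W_f = 24570 * 1.57 = 38574.9 kg

38574.9 kg


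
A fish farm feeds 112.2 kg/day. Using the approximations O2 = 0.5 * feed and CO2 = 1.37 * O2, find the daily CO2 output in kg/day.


O2 = 112.2 * 0.5 = 56.1
CO2 = 56.1 * 1.37 = 76.857

76.857 kg/day


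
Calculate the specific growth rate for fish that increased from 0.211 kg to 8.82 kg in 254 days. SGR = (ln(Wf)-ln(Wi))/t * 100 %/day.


ln(W_f) = ln(8.82) = 2.1770219
ln(W_i) = ln(0.211) = -1.5558971
ln(W_f) - ln(W_i) = 2.1770219 - -1.5558971 = 3.732919
SGR = 3.732919 / 254 * 100 = 1.46965 %/day

1.46965 %/day


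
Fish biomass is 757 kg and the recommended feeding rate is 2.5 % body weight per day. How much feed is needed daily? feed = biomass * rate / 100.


Feeding rate fraction = 2.5% / 100 = 0.025
Daily feed = 757 kg * 0.025 = 18.925 kg/day

18.925 kg/day


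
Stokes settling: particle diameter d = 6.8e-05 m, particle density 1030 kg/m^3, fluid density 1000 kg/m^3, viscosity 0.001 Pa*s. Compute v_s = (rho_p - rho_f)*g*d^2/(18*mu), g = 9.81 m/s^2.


Density difference: rho_p - rho_f = 1030 - 1000 = 30 kg/m^3
d^2 = (6.8e-05)^2 = 4.624e-09 m^2
Numerator = (rho_p - rho_f) * g * d^2 = 30 * 9.81 * 4.624e-09 = 1.3608432e-06
Denominator = 18 * mu = 18 * 0.001 = 0.018
v_s = 1.3608432e-06 / 0.018 = 7.56024e-05 m/s
Check: Re = rho_f * v_s * d / mu = 1000 * 7.56024e-05 * 6.8e-05 / 0.001 = 0.00514 < 1, so Stokes' law applies.

7.56024e-05 m/s


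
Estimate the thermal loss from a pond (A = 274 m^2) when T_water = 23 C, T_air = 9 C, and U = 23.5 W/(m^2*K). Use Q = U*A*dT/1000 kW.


Temperature difference dT = 23 - 9 = 14 K
Heat loss (W) = U * A * dT = 23.5 * 274 * 14 = 90146 W
Convert to kW: 90146 / 1000 = 90.146 kW

90.146 kW


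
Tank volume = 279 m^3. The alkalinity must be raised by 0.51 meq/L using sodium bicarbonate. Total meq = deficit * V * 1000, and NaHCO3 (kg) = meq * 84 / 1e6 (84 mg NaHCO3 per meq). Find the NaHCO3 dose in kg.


Tank volume in L = 279 m^3 * 1000 = 279000 L
Total meq required = 0.51 meq/L * 279000 L = 142290 meq
NaHCO3 mass = 142290 meq * 84 mg/meq / 1e6 = 11.9524 kg

11.9524 kg


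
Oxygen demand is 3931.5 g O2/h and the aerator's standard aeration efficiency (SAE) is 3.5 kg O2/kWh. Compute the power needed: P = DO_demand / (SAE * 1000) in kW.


SAE in g O2/kWh = 3.5 * 1000 = 3500 g/kWh
P = DO_demand / SAE_g = 3931.5 / 3500 = 1.12329 kW

1.12329 kW


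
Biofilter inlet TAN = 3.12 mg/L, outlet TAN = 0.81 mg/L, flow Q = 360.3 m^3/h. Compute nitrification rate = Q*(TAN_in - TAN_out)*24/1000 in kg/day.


Concentration drop: TAN_in - TAN_out = 3.12 - 0.81 = 2.31 mg/L
Hourly TAN removed = Q * dTAN = 360.3 m^3/h * 2.31 mg/L = 832.293 g/h  (m^3/h * mg/L = g/h)
Daily TAN removed = 832.293 * 24 = 19975.032 g/day
Convert to kg/day: 19975.032 / 1000 = 19.975032 kg/day

19.975032 kg/day


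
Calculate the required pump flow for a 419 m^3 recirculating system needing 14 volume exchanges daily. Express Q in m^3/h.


Daily recirculation volume = 419 m^3 * 14 = 5866 m^3/day
Flow rate Q = daily volume / 24 h = 5866 / 24 = 244.417 m^3/h

244.417 m^3/h


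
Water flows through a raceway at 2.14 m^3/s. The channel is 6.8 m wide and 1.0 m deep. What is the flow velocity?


Cross-sectional area = W * d = 6.8 * 1.0 = 6.8 m^2
Velocity = Q / A = 2.14 / 6.8 = 0.314706 m/s

0.314706 m/s


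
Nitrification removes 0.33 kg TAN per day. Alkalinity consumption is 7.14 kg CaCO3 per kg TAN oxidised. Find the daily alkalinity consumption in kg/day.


Alkalinity factor: 7.14 kg CaCO3 consumed per kg TAN nitrified
alk = 0.33 kg TAN * 7.14 = 2.3562 kg CaCO3/day

2.3562 kg CaCO3/day


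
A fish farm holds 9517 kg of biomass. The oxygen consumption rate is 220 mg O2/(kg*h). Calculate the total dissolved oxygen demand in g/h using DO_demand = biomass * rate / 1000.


Total O2 consumption (mg/h) = 9517 kg * 220 mg/(kg*h) = 2093740 mg/h
Convert to g/h: 2093740 / 1000 = 2093.74 g/h

2093.74 g/h


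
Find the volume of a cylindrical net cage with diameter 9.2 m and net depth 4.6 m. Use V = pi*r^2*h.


r = d/2 = 9.2/2 = 4.6 m
Base area = pi*r^2 = pi*4.6^2 = 66.476101 m^2
Volume = 66.476101 * 4.6 = 305.79 m^3

305.79 m^3


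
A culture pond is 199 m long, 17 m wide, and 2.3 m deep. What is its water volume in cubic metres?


Base area = L * W = 199 * 17 = 3383 m^2
Volume = area * depth = 3383 * 2.3 = 7780.9 m^3

7780.9 m^3


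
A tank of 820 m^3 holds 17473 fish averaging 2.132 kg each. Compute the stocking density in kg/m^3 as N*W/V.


Total biomass = 17473 fish * 2.132 kg = 37252.436 kg
Density = total biomass / volume = 37252.436 / 820 = 45.4298 kg/m^3

45.4298 kg/m^3


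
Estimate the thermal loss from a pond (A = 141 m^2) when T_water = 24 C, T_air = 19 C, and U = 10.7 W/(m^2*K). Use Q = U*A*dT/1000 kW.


Temperature difference dT = 24 - 19 = 5 K
Heat loss (W) = U * A * dT = 10.7 * 141 * 5 = 7543.5 W
Convert to kW: 7543.5 / 1000 = 7.5435 kW

7.5435 kW


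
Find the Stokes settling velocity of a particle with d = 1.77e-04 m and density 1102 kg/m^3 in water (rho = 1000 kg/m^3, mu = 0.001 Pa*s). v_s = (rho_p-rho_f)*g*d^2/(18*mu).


Density difference: rho_p - rho_f = 1102 - 1000 = 102 kg/m^3
d^2 = (1.77e-04)^2 = 3.1329e-08 m^2
Numerator = (rho_p - rho_f) * g * d^2 = 102 * 9.81 * 3.1329e-08 = 3.1348424e-05
Denominator = 18 * mu = 18 * 0.001 = 0.018
v_s = 3.1348424e-05 / 0.018 = 0.00174158 m/s
Check: Re = rho_f * v_s * d / mu = 1000 * 0.00174158 * 1.77e-04 / 0.001 = 0.308 < 1, so Stokes' law applies.

0.00174158 m/s


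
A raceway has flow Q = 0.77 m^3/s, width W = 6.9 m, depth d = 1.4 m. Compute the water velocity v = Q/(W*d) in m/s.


Cross-sectional area = W * d = 6.9 * 1.4 = 9.66 m^2
Velocity = Q / A = 0.77 / 9.66 = 0.0797101 m/s

0.0797101 m/s
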